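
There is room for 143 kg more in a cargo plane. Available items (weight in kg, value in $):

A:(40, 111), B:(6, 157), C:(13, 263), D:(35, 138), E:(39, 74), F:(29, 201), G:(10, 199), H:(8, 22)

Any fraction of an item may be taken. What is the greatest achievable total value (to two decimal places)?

1094.79

Ratios (sorted): B 26.17, C 20.23, G 19.90, F 6.93, D 3.94, A 2.77, H 2.75, E 1.90
take B (6 @ 157); take C (13 @ 263); take G (10 @ 199); take F (29 @ 201); take D (35 @ 138); take A (40 @ 111); take H (8 @ 22); take 2/39 of E → 3.79. Capacity used 143/143.
Total value = 1094.79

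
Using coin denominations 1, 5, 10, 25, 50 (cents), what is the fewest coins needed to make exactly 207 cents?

207 = 4×50 + 1×5 + 2×1
Total coins = 4 + 1 + 2 = 7

7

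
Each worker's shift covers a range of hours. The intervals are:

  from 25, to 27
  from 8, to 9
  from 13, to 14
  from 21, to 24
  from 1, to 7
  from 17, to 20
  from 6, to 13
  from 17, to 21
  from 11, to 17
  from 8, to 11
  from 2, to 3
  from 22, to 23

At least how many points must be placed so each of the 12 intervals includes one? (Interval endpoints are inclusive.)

Process intervals by earliest right end; each time one isn't hit yet, stab at its right endpoint.
By right end: [2,3]  [1,7]  [8,9]  [8,11]  [6,13]  [13,14]  [11,17]  [17,20]  [17,21]  [22,23]  [21,24]  [25,27]
[2,3] uncovered → point at 3; [8,9] uncovered → point at 9; [13,14] uncovered → point at 14; [17,20] uncovered → point at 20; [22,23] uncovered → point at 23; [25,27] uncovered → point at 27.
Points: 3, 9, 14, 20, 23, 27 (6 total).

6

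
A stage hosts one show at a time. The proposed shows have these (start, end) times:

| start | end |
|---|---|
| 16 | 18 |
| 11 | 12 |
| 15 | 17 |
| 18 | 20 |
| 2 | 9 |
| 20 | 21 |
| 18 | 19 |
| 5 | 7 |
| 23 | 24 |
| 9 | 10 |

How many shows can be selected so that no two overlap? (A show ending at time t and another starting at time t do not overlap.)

Sort by end time and greedily take each interval whose start is ≥ the last chosen end.
By end time: (5,7), (2,9), (9,10), (11,12), (15,17), (16,18), (18,19), (18,20), (20,21), (23,24).
Pick (5,7); next start ≥ 7 → (9,10); next start ≥ 10 → (11,12); next start ≥ 12 → (15,17); next start ≥ 17 → (18,19); next start ≥ 19 → (20,21); next start ≥ 21 → (23,24).
Selected 7 shows.

7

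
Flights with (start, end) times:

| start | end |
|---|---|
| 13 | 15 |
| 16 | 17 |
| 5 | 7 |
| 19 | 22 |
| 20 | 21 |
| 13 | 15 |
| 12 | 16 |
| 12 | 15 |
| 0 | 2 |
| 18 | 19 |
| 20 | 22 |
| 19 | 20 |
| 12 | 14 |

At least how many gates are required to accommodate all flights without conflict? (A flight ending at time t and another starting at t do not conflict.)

starts: [0, 5, 12, 12, 12, 13, 13, 16, 18, 19, 19, 20, 20]
ends:   [2, 7, 14, 15, 15, 15, 16, 17, 19, 20, 21, 22, 22]
s0→1 e2→0 s5→1 e7→0 s12→1 s12→2 s12→3 s13→4 s13→5  — peak 5.

5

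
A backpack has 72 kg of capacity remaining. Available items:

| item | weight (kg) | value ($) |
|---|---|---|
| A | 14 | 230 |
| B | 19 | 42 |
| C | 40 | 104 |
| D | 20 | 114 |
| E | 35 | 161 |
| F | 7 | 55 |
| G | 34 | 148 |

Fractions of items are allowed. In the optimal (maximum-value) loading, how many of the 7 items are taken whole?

Ratios (sorted): A 16.43, F 7.86, D 5.70, E 4.60, G 4.35, C 2.60, B 2.21
take A (14 @ 230); take F (7 @ 55); take D (20 @ 114); take 31/35 of E → 142.60. Capacity used 72/72.
3 item(s) taken whole; one partial (take 31/35 of E).

3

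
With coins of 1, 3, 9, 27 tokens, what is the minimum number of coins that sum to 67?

5

67 = 2×27 + 1×9 + 1×3 + 1×1
Total coins = 2 + 1 + 1 + 1 = 5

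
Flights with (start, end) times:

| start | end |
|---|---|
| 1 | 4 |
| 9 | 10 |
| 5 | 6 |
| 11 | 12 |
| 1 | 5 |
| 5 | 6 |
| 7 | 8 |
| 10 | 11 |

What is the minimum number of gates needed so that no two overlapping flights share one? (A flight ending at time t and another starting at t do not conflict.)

The answer is the maximum number of intervals overlapping at any instant.
starts: [1, 1, 5, 5, 7, 9, 10, 11]
ends:   [4, 5, 6, 6, 8, 10, 11, 12]
s1→1 s1→2  — peak 2.

2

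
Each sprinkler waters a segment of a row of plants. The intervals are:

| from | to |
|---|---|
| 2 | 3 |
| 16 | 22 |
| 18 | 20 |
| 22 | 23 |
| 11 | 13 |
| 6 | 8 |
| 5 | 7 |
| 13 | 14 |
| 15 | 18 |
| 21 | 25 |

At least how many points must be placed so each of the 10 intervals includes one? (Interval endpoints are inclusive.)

5

Sorted: [2,3] [5,7] [6,8] [11,13] [13,14] [15,18] [18,20] [16,22] [22,23] [21,25]
{[2,3]} hit by 3; {[5,7],[6,8]} hit by 7; {[11,13],[13,14]} hit by 13; {[15,18],[18,20],[16,22]} hit by 18; {[22,23],[21,25]} hit by 23.
Points: 3, 7, 13, 18, 23 (5 total).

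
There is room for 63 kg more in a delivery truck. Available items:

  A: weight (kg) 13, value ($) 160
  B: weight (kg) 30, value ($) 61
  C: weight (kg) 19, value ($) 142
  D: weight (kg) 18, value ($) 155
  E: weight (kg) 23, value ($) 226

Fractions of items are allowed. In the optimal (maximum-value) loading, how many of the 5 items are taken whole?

3

Greedy by value/weight ratio, highest first.
Ratios (sorted): A 12.31, E 9.83, D 8.61, C 7.47, B 2.03
take A (13 @ 160); take E (23 @ 226); take D (18 @ 155); take 9/19 of C → 67.26. Capacity used 63/63.
3 item(s) taken whole; one partial (take 9/19 of C).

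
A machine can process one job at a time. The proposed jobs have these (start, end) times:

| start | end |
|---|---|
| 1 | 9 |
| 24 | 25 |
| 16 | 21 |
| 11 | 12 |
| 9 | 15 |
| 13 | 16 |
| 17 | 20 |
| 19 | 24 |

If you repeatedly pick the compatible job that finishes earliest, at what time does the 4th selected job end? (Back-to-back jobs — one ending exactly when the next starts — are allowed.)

By end time: (1,9), (11,12), (9,15), (13,16), (17,20), (16,21), (19,24), (24,25).
Pick (1,9); next start ≥ 9 → (11,12); next start ≥ 12 → (13,16); next start ≥ 16 → (17,20); next start ≥ 20 → (24,25).
Selected: (1,9) (11,12) (13,16) (17,20) (24,25)

20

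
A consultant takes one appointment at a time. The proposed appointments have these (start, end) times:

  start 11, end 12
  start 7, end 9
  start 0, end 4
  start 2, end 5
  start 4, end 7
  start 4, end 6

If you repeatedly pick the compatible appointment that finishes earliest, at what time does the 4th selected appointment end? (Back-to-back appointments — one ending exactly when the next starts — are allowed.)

By end time: (0,4), (2,5), (4,6), (4,7), (7,9), (11,12).
Pick (0,4); next start ≥ 4 → (4,6); next start ≥ 6 → (7,9); next start ≥ 9 → (11,12).
Selected: (0,4) (4,6) (7,9) (11,12)

12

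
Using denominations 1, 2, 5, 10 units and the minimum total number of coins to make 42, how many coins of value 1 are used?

0

42 = 4×10 + 1×2
Count of 1: 0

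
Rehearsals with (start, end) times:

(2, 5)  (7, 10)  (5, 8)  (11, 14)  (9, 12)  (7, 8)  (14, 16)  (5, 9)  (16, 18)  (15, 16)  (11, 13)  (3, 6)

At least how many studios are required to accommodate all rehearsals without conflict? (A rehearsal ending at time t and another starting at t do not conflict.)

Count concurrent intervals with a sweep; the peak is the room count.
Events (time:±→running): 2:+→1 3:+→2 5:-→1 5:+→2 5:+→3 6:-→2 7:+→3 7:+→4 … peak 4.

4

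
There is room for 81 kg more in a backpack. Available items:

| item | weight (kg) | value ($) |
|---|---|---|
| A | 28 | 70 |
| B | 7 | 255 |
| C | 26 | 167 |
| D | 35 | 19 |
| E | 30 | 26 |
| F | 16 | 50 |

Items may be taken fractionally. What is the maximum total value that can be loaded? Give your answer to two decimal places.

545.47

Sort by value per unit weight and fill in that order.
Order: B (255/7=36.43) > C (167/26=6.42) > F (50/16=3.12) > A (70/28=2.50) > E (26/30=0.87) > D (19/35=0.54)
Fill: take B (7 @ 255) → take C (26 @ 167) → take F (16 @ 50) → take A (28 @ 70) → take 4/30 of E → 3.47; 81/81 used.
Total value = 545.47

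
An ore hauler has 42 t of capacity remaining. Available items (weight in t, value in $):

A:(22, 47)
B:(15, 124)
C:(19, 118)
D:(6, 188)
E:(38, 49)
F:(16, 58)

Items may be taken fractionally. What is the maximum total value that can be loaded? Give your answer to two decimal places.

Sort by value per unit weight and fill in that order.
Order: D (188/6=31.33) > B (124/15=8.27) > C (118/19=6.21) > F (58/16=3.62) > A (47/22=2.14) > E (49/38=1.29)
Fill: take D (6 @ 188) → take B (15 @ 124) → take C (19 @ 118) → take 2/16 of F → 7.25; 42/42 used.
Total value = 437.25

437.25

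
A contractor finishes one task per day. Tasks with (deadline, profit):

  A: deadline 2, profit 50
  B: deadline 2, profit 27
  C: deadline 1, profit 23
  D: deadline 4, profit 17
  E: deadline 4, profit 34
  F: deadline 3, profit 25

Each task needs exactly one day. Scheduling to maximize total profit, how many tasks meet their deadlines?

Profit order: A=50 E=34 B=27 F=25 C=23 D=17
Assign: A→slot 2, E→slot 4, B→slot 1, F→slot 3, C skipped, D skipped.
Slots: [1:B] [2:A] [3:F] [4:E]
4 of 6 scheduled.

4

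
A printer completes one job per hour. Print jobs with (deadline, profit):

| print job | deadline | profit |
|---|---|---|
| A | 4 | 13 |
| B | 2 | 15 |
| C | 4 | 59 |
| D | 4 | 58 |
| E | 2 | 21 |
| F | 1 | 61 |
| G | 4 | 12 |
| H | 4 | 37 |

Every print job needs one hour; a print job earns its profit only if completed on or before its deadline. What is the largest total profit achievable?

215

Profit order: F=61 C=59 D=58 H=37 E=21 B=15 A=13 G=12
Assign: F→slot 1, C→slot 4, D→slot 3, H→slot 2, E skipped, B skipped, A skipped, G skipped.
Slots: [1:F] [2:H] [3:D] [4:C]
Profit = 61 + 37 + 58 + 59 = 215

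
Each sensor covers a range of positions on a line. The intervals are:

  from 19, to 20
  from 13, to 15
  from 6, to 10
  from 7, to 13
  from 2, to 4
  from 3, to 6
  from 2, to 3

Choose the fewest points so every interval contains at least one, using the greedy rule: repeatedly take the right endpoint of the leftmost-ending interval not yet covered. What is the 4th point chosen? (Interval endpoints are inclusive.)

Process intervals by earliest right end; each time one isn't hit yet, stab at its right endpoint.
Sorted: [2,3] [2,4] [3,6] [6,10] [7,13] [13,15] [19,20]
{[2,3],[2,4],[3,6]} hit by 3; {[6,10],[7,13]} hit by 10; {[13,15]} hit by 15; {[19,20]} hit by 20.
Points: 3, 10, 15, 20 (4 total).

20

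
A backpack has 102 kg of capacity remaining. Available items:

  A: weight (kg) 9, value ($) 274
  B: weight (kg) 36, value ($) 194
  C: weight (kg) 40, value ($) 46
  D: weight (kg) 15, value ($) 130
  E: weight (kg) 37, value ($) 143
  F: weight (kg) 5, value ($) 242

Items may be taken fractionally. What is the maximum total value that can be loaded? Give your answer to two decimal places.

983.00

Sort by value per unit weight and fill in that order.
Order: F (242/5=48.40) > A (274/9=30.44) > D (130/15=8.67) > B (194/36=5.39) > E (143/37=3.86) > C (46/40=1.15)
Fill: take F (5 @ 242) → take A (9 @ 274) → take D (15 @ 130) → take B (36 @ 194) → take E (37 @ 143); 102/102 used.
Total value = 983.00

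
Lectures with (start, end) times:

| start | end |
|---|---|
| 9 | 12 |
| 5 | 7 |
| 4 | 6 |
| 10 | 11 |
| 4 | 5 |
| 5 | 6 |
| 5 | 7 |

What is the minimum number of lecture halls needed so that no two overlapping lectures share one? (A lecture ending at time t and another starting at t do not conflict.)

4

Events (time:±→running): 4:+→1 4:+→2 5:-→1 5:+→2 5:+→3 5:+→4 … peak 4.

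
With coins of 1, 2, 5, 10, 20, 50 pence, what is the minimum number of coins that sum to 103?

103 = 2×50 + 1×2 + 1×1
Total coins = 2 + 1 + 1 = 4

4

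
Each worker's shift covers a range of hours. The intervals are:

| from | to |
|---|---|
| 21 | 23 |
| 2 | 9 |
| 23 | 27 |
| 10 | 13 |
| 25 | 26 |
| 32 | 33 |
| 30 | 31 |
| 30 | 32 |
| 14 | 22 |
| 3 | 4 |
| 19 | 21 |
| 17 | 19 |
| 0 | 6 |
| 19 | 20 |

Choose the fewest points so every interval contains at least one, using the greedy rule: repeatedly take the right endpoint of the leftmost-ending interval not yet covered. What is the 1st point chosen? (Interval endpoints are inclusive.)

4

By right end: [3,4]  [0,6]  [2,9]  [10,13]  [17,19]  [19,20]  [19,21]  [14,22]  [21,23]  [25,26]  [23,27]  [30,31]  [30,32]  [32,33]
[3,4] uncovered → point at 4; [10,13] uncovered → point at 13; [17,19] uncovered → point at 19; [21,23] uncovered → point at 23; [25,26] uncovered → point at 26; [30,31] uncovered → point at 31; [32,33] uncovered → point at 33.
Points: 4, 13, 19, 23, 26, 31, 33 (7 total).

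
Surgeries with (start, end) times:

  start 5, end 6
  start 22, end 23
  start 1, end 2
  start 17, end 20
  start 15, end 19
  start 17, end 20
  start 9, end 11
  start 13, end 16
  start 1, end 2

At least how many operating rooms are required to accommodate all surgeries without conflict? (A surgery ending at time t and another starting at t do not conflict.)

3

Events (time:±→running): 1:+→1 1:+→2 2:-→1 2:-→0 5:+→1 6:-→0 9:+→1 11:-→0 13:+→1 15:+→2 16:-→1 17:+→2 17:+→3 … peak 3.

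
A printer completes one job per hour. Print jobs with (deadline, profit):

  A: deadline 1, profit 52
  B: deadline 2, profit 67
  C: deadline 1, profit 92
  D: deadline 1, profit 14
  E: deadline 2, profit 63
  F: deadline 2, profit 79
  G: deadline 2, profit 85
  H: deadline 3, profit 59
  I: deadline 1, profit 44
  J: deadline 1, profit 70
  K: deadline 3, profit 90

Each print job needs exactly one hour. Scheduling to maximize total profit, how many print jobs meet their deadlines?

3

Take jobs in profit order; each goes to the latest open slot no later than its deadline.
Profit order: C=92 K=90 G=85 F=79 J=70 B=67 E=63 H=59 A=52 I=44 D=14
Assign: C→slot 1, K→slot 3, G→slot 2, F skipped, J skipped, B skipped, E skipped, H skipped, A skipped, I skipped, D skipped.
Slots: [1:C] [2:G] [3:K]
3 of 11 scheduled.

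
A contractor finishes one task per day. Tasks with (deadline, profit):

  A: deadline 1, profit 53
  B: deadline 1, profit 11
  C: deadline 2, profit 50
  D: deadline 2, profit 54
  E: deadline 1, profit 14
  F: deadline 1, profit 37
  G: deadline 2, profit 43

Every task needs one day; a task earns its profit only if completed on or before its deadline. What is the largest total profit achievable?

Profit order: D=54 A=53 C=50 G=43 F=37 E=14 B=11
Assign: D→slot 2, A→slot 1, C skipped, G skipped, F skipped, E skipped, B skipped.
Slots: [1:A] [2:D]
Profit = 53 + 54 = 107

107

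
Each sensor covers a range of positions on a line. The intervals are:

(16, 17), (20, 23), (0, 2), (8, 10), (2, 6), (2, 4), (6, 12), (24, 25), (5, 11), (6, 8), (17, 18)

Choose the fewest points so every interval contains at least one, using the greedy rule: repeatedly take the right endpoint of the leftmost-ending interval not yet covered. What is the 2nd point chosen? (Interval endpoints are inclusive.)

8

Process intervals by earliest right end; each time one isn't hit yet, stab at its right endpoint.
By right end: [0,2]  [2,4]  [2,6]  [6,8]  [8,10]  [5,11]  [6,12]  [16,17]  [17,18]  [20,23]  [24,25]
[0,2] uncovered → point at 2; [6,8] uncovered → point at 8; [16,17] uncovered → point at 17; [20,23] uncovered → point at 23; [24,25] uncovered → point at 25.
Points: 2, 8, 17, 23, 25 (5 total).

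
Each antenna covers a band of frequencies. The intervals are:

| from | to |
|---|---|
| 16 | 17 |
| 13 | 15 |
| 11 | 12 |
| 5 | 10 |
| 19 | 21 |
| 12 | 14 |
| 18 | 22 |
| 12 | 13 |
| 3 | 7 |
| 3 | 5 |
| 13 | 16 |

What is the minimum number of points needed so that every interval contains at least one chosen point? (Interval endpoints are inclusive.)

Sorted: [3,5] [3,7] [5,10] [11,12] [12,13] [12,14] [13,15] [13,16] [16,17] [19,21] [18,22]
{[3,5],[3,7],[5,10]} hit by 5; {[11,12],[12,13],[12,14]} hit by 12; {[13,15],[13,16]} hit by 15; {[16,17]} hit by 17; {[19,21],[18,22]} hit by 21.
Points: 5, 12, 15, 17, 21 (5 total).

5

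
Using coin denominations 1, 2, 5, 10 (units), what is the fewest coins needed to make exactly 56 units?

7

Use the largest denomination that fits, subtract, and repeat.
56 = 5×10 + 1×5 + 1×1
Total coins = 5 + 1 + 1 = 7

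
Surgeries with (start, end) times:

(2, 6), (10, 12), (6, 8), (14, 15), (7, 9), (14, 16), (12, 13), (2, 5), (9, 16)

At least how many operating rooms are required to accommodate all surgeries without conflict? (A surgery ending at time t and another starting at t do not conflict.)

Events (time:±→running): 2:+→1 2:+→2 5:-→1 6:-→0 6:+→1 7:+→2 8:-→1 9:-→0 9:+→1 10:+→2 12:-→1 12:+→2 13:-→1 14:+→2 14:+→3 … peak 3.

3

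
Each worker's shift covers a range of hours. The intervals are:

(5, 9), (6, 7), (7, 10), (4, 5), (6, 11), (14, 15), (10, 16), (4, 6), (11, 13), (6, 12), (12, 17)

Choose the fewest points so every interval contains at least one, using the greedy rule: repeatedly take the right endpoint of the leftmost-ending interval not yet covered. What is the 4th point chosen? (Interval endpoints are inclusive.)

By right end: [4,5]  [4,6]  [6,7]  [5,9]  [7,10]  [6,11]  [6,12]  [11,13]  [14,15]  [10,16]  [12,17]
[4,5] uncovered → point at 5; [6,7] uncovered → point at 7; [11,13] uncovered → point at 13; [14,15] uncovered → point at 15.
Points: 5, 7, 13, 15 (4 total).

15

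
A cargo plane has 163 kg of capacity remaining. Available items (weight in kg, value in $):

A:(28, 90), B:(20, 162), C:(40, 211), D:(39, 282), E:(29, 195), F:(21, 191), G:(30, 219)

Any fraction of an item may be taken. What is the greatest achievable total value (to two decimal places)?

Order: F (191/21=9.10) > B (162/20=8.10) > G (219/30=7.30) > D (282/39=7.23) > E (195/29=6.72) > C (211/40=5.28) > A (90/28=3.21)
Fill: take F (21 @ 191) → take B (20 @ 162) → take G (30 @ 219) → take D (39 @ 282) → take E (29 @ 195) → take 24/40 of C → 126.60; 163/163 used.
Total value = 1175.60

1175.60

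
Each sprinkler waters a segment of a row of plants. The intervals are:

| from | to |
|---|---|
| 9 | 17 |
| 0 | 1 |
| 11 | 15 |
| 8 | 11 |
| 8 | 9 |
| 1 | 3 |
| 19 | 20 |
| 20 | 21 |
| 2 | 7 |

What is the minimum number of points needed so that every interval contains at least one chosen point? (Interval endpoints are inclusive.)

Process intervals by earliest right end; each time one isn't hit yet, stab at its right endpoint.
By right end: [0,1]  [1,3]  [2,7]  [8,9]  [8,11]  [11,15]  [9,17]  [19,20]  [20,21]
[0,1] uncovered → point at 1; [2,7] uncovered → point at 7; [8,9] uncovered → point at 9; [11,15] uncovered → point at 15; [19,20] uncovered → point at 20.
Points: 1, 7, 9, 15, 20 (5 total).

5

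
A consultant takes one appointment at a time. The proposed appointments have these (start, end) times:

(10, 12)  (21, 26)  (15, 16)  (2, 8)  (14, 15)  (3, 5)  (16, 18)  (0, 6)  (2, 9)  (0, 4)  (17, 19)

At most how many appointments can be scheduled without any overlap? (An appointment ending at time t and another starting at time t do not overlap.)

Greedy by earliest finish: after sorting by end time, pick each interval compatible with the last pick.
Sorted by end: (0,4)  (3,5)  (0,6)  (2,8)  (2,9)  (10,12)  (14,15)  (15,16)  (16,18)  (17,19)  (21,26)
take (0,4); skip (3,5); skip (0,6); skip (2,8); skip (2,9); take (10,12); take (14,15); take (15,16); take (16,18); take (21,26).
Selected 6 appointments.

6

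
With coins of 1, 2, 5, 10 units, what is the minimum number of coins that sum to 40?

4

Use the largest denomination that fits, subtract, and repeat.
40 − 4×10→0
Total coins = 4 = 4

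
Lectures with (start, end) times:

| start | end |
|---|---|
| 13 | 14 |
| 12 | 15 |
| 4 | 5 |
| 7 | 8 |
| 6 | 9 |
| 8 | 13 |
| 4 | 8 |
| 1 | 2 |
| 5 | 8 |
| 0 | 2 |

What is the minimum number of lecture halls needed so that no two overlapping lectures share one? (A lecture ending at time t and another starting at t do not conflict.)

4

Count concurrent intervals with a sweep; the peak is the room count.
starts: [0, 1, 4, 4, 5, 6, 7, 8, 12, 13]
ends:   [2, 2, 5, 8, 8, 8, 9, 13, 14, 15]
s0→1 s1→2 e2→1 e2→0 s4→1 s4→2 e5→1 s5→2 s6→3 s7→4  — peak 4.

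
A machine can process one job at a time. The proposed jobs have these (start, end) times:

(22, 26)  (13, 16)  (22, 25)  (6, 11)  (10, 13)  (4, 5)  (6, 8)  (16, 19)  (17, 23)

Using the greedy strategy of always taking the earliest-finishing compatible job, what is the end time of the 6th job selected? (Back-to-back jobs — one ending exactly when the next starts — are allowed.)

Sorted by end: (4,5)  (6,8)  (6,11)  (10,13)  (13,16)  (16,19)  (17,23)  (22,25)  (22,26)
take (4,5); take (6,8); take (10,13); take (13,16); take (16,19); take (22,25).
Selected: (4,5) (6,8) (10,13) (13,16) (16,19) (22,25)

25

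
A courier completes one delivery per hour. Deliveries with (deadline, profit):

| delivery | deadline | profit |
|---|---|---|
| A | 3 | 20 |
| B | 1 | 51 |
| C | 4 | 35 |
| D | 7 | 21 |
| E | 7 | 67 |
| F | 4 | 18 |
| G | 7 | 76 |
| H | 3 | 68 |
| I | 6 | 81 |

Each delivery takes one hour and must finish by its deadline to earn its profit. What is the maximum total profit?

By profit: I(d6,81), G(d7,76), H(d3,68), E(d7,67), B(d1,51), C(d4,35), D(d7,21), A(d3,20), F(d4,18)
I→slot 6; G→slot 7; H→slot 3; E→slot 5; B→slot 1; C→slot 4; D→slot 2; A skipped; F skipped.
Profit = 51 + 21 + 68 + 35 + 67 + 81 + 76 = 399

399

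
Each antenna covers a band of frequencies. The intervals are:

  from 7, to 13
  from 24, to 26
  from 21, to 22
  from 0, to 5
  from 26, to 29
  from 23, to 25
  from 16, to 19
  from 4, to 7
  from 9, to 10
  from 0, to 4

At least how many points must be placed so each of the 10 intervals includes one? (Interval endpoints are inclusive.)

Sorted: [0,4] [0,5] [4,7] [9,10] [7,13] [16,19] [21,22] [23,25] [24,26] [26,29]
{[0,4],[0,5],[4,7]} hit by 4; {[9,10],[7,13]} hit by 10; {[16,19]} hit by 19; {[21,22]} hit by 22; {[23,25],[24,26]} hit by 25; {[26,29]} hit by 29.
Points: 4, 10, 19, 22, 25, 29 (6 total).

6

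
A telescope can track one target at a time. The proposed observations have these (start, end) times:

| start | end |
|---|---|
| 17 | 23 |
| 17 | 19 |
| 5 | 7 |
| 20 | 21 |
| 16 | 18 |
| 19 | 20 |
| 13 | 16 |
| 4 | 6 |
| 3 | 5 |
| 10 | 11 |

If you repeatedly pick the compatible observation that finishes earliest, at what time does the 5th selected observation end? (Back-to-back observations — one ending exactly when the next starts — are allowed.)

Order by finish time; keep every interval that doesn't clash with the previous kept one.
By end time: (3,5), (4,6), (5,7), (10,11), (13,16), (16,18), (17,19), (19,20), (20,21), (17,23).
Pick (3,5); next start ≥ 5 → (5,7); next start ≥ 7 → (10,11); next start ≥ 11 → (13,16); next start ≥ 16 → (16,18); next start ≥ 18 → (19,20); next start ≥ 20 → (20,21).
Selected: (3,5) (5,7) (10,11) (13,16) (16,18) (19,20) (20,21)

18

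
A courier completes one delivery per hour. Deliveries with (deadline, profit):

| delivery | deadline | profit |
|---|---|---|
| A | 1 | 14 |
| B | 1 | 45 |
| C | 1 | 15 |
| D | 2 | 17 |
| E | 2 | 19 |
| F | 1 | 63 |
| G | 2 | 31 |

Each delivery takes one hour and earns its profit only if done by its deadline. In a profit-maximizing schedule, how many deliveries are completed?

2

By profit: F(d1,63), B(d1,45), G(d2,31), E(d2,19), D(d2,17), C(d1,15), A(d1,14)
F→slot 1; B skipped; G→slot 2; E skipped; D skipped; C skipped; A skipped.
2 of 7 scheduled.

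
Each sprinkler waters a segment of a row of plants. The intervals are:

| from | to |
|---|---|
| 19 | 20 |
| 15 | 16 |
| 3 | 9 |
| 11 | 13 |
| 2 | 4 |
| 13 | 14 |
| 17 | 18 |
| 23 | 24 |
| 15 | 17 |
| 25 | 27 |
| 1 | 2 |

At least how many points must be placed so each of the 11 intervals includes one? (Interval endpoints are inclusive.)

8

Sort by right endpoint; whenever an interval is uncovered, place a point at its right end.
By right end: [1,2]  [2,4]  [3,9]  [11,13]  [13,14]  [15,16]  [15,17]  [17,18]  [19,20]  [23,24]  [25,27]
[1,2] uncovered → point at 2; [3,9] uncovered → point at 9; [11,13] uncovered → point at 13; [15,16] uncovered → point at 16; [17,18] uncovered → point at 18; [19,20] uncovered → point at 20; [23,24] uncovered → point at 24; [25,27] uncovered → point at 27.
Points: 2, 9, 13, 16, 18, 20, 24, 27 (8 total).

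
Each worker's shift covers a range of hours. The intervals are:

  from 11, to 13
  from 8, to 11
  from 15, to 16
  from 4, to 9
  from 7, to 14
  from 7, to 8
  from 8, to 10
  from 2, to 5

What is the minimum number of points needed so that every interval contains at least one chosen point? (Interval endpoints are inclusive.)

Sorted: [2,5] [7,8] [4,9] [8,10] [8,11] [11,13] [7,14] [15,16]
{[2,5]} hit by 5; {[7,8],[4,9],[8,10],[8,11]} hit by 8; {[11,13],[7,14]} hit by 13; {[15,16]} hit by 16.
Points: 5, 8, 13, 16 (4 total).

4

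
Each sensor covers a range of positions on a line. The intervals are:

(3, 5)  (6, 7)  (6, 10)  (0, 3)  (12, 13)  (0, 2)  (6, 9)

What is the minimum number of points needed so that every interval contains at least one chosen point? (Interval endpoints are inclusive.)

4

Sorted: [0,2] [0,3] [3,5] [6,7] [6,9] [6,10] [12,13]
{[0,2],[0,3]} hit by 2; {[3,5]} hit by 5; {[6,7],[6,9],[6,10]} hit by 7; {[12,13]} hit by 13.
Points: 2, 5, 7, 13 (4 total).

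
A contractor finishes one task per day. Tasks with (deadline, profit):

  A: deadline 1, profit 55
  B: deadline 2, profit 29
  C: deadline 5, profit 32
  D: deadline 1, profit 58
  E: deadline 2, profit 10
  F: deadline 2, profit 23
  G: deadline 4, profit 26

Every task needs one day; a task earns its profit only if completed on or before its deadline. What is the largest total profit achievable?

By profit: D(d1,58), A(d1,55), C(d5,32), B(d2,29), G(d4,26), F(d2,23), E(d2,10)
D→slot 1; A skipped; C→slot 5; B→slot 2; G→slot 4; F skipped; E skipped.
Profit = 58 + 29 + 26 + 32 = 145

145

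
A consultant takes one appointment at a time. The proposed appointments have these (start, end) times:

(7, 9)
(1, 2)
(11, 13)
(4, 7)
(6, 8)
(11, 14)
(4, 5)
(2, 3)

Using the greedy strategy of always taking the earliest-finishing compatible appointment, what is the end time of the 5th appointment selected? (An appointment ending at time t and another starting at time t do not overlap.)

Greedy by earliest finish: after sorting by end time, pick each interval compatible with the last pick.
Sorted by end: (1,2)  (2,3)  (4,5)  (4,7)  (6,8)  (7,9)  (11,13)  (11,14)
take (1,2); take (2,3); take (4,5); take (6,8); take (11,13); skip (11,14).
Selected: (1,2) (2,3) (4,5) (6,8) (11,13)

13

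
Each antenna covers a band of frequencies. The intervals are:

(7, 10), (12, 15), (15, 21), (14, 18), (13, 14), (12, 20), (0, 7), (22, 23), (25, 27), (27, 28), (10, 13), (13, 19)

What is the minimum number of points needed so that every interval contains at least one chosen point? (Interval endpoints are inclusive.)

5

Process intervals by earliest right end; each time one isn't hit yet, stab at its right endpoint.
Sorted: [0,7] [7,10] [10,13] [13,14] [12,15] [14,18] [13,19] [12,20] [15,21] [22,23] [25,27] [27,28]
{[0,7],[7,10]} hit by 7; {[10,13],[13,14],[12,15]} hit by 13; {[14,18],[13,19],[12,20],[15,21]} hit by 18; {[22,23]} hit by 23; {[25,27],[27,28]} hit by 27.
Points: 7, 13, 18, 23, 27 (5 total).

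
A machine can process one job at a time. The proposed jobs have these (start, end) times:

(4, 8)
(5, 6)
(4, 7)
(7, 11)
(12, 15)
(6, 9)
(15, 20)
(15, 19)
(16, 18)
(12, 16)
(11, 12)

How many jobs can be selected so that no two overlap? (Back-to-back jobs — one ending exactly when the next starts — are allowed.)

5

Sorted by end: (5,6)  (4,7)  (4,8)  (6,9)  (7,11)  (11,12)  (12,15)  (12,16)  (16,18)  (15,19)  (15,20)
take (5,6); take (6,9); take (11,12); take (12,15); skip (12,16); take (16,18).
Selected 5 jobs.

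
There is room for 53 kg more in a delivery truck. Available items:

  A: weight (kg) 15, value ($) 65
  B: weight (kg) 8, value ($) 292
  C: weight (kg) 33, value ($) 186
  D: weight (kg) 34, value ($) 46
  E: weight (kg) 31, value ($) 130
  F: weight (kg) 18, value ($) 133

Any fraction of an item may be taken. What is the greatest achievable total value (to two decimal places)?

Ratios (sorted): B 36.50, F 7.39, C 5.64, A 4.33, E 4.19, D 1.35
take B (8 @ 292); take F (18 @ 133); take 27/33 of C → 152.18. Capacity used 53/53.
Total value = 577.18

577.18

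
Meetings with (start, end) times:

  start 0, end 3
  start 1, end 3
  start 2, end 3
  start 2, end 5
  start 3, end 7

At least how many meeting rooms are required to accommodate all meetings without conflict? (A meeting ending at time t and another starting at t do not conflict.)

The answer is the maximum number of intervals overlapping at any instant.
starts: [0, 1, 2, 2, 3]
ends:   [3, 3, 3, 5, 7]
s0→1 s1→2 s2→3 s2→4  — peak 4.

4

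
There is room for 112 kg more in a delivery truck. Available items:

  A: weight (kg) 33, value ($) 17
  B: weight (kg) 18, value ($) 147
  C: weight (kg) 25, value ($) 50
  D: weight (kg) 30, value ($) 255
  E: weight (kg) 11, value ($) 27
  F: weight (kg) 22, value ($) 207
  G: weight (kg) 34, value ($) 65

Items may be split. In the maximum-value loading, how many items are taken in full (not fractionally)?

5

Sort by value per unit weight and fill in that order.
Order: F (207/22=9.41) > D (255/30=8.50) > B (147/18=8.17) > E (27/11=2.45) > C (50/25=2.00) > G (65/34=1.91) > A (17/33=0.52)
Fill: take F (22 @ 207) → take D (30 @ 255) → take B (18 @ 147) → take E (11 @ 27) → take C (25 @ 50) → take 6/34 of G → 11.47; 112/112 used.
5 item(s) taken whole; one partial (take 6/34 of G).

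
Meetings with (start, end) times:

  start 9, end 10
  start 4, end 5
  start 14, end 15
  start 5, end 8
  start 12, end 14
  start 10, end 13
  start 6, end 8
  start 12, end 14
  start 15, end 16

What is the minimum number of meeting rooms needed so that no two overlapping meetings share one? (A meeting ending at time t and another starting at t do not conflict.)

3

Events (time:±→running): 4:+→1 5:-→0 5:+→1 6:+→2 8:-→1 8:-→0 9:+→1 10:-→0 10:+→1 12:+→2 12:+→3 … peak 3.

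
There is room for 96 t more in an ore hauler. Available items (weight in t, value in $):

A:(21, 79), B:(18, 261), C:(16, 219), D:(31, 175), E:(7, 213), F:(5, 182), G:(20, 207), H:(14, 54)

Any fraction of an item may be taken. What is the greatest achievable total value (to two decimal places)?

Greedy by value/weight ratio, highest first.
Order: F (182/5=36.40) > E (213/7=30.43) > B (261/18=14.50) > C (219/16=13.69) > G (207/20=10.35) > D (175/31=5.65) > H (54/14=3.86) > A (79/21=3.76)
Fill: take F (5 @ 182) → take E (7 @ 213) → take B (18 @ 261) → take C (16 @ 219) → take G (20 @ 207) → take 30/31 of D → 169.35; 96/96 used.
Total value = 1251.35

1251.35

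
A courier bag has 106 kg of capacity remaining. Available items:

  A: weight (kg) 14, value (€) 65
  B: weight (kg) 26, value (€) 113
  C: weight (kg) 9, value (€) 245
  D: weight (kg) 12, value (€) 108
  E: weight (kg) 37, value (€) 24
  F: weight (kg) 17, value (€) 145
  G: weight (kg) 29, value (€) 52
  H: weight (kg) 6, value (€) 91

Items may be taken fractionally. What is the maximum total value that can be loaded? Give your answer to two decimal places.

Sort by value per unit weight and fill in that order.
Order: C (245/9=27.22) > H (91/6=15.17) > D (108/12=9.00) > F (145/17=8.53) > A (65/14=4.64) > B (113/26=4.35) > G (52/29=1.79) > E (24/37=0.65)
Fill: take C (9 @ 245) → take H (6 @ 91) → take D (12 @ 108) → take F (17 @ 145) → take A (14 @ 65) → take B (26 @ 113) → take 22/29 of G → 39.45; 106/106 used.
Total value = 806.45

806.45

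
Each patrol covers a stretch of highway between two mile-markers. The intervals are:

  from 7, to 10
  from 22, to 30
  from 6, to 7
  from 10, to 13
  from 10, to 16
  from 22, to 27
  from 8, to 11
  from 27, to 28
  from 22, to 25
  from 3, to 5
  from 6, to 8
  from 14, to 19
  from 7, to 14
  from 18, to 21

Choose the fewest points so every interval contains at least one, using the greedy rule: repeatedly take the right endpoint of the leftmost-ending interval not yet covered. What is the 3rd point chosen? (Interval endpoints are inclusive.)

Process intervals by earliest right end; each time one isn't hit yet, stab at its right endpoint.
By right end: [3,5]  [6,7]  [6,8]  [7,10]  [8,11]  [10,13]  [7,14]  [10,16]  [14,19]  [18,21]  [22,25]  [22,27]  [27,28]  [22,30]
[3,5] uncovered → point at 5; [6,7] uncovered → point at 7; [8,11] uncovered → point at 11; [14,19] uncovered → point at 19; [22,25] uncovered → point at 25; [27,28] uncovered → point at 28.
Points: 5, 7, 11, 19, 25, 28 (6 total).

11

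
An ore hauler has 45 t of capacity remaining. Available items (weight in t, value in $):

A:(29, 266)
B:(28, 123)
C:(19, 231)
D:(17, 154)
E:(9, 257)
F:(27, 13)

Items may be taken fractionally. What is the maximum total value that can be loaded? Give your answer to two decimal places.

643.93

Sort by value per unit weight and fill in that order.
Order: E (257/9=28.56) > C (231/19=12.16) > A (266/29=9.17) > D (154/17=9.06) > B (123/28=4.39) > F (13/27=0.48)
Fill: take E (9 @ 257) → take C (19 @ 231) → take 17/29 of A → 155.93; 45/45 used.
Total value = 643.93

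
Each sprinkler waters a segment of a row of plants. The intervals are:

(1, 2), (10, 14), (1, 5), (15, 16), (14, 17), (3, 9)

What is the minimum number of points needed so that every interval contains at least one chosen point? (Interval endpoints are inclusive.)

Sorted: [1,2] [1,5] [3,9] [10,14] [15,16] [14,17]
{[1,2],[1,5]} hit by 2; {[3,9]} hit by 9; {[10,14]} hit by 14; {[15,16],[14,17]} hit by 16.
Points: 2, 9, 14, 16 (4 total).

4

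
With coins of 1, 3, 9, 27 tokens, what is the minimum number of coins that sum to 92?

6

92 − 3×27→11 − 1×9→2 − 2×1→0
Total coins = 3 + 1 + 2 = 6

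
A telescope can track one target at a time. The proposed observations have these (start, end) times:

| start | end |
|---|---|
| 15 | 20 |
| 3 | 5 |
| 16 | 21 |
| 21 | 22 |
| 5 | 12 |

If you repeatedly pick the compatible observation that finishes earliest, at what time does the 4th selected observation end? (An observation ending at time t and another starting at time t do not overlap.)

22

Order by finish time; keep every interval that doesn't clash with the previous kept one.
Sorted by end: (3,5)  (5,12)  (15,20)  (16,21)  (21,22)
take (3,5); take (5,12); take (15,20); take (21,22).
Selected: (3,5) (5,12) (15,20) (21,22)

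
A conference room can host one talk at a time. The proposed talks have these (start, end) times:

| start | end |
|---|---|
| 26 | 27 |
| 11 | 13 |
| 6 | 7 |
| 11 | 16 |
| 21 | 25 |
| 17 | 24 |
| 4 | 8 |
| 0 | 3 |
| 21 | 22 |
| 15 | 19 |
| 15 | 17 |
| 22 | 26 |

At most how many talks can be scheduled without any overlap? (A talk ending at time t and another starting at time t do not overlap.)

7

Sort by end time and greedily take each interval whose start is ≥ the last chosen end.
By end time: (0,3), (6,7), (4,8), (11,13), (11,16), (15,17), (15,19), (21,22), (17,24), (21,25), (22,26), (26,27).
Pick (0,3); next start ≥ 3 → (6,7); next start ≥ 7 → (11,13); next start ≥ 13 → (15,17); next start ≥ 17 → (21,22); next start ≥ 22 → (22,26); next start ≥ 26 → (26,27).
Selected 7 talks.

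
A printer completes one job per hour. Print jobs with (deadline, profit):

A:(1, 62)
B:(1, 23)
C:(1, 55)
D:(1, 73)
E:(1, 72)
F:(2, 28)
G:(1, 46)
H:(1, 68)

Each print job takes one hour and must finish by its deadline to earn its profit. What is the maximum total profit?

Profit order: D=73 E=72 H=68 A=62 C=55 G=46 F=28 B=23
Assign: D→slot 1, E skipped, H skipped, A skipped, C skipped, G skipped, F→slot 2, B skipped.
Slots: [1:D] [2:F]
Profit = 73 + 28 = 101

101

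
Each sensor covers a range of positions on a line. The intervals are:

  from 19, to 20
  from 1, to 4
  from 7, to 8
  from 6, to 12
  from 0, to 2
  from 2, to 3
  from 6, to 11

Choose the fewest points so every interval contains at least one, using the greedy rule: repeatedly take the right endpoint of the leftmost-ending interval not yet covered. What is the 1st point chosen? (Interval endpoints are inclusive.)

Sort by right endpoint; whenever an interval is uncovered, place a point at its right end.
By right end: [0,2]  [2,3]  [1,4]  [7,8]  [6,11]  [6,12]  [19,20]
[0,2] uncovered → point at 2; [7,8] uncovered → point at 8; [19,20] uncovered → point at 20.
Points: 2, 8, 20 (3 total).

2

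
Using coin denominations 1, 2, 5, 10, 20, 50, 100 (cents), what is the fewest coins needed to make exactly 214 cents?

214 = 2×100 + 1×10 + 2×2
Total coins = 2 + 1 + 2 = 5

5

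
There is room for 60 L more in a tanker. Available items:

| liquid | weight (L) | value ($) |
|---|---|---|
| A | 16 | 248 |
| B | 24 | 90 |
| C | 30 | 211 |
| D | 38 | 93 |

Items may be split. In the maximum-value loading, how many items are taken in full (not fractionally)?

2

Sort by value per unit weight and fill in that order.
Ratios (sorted): A 15.50, C 7.03, B 3.75, D 2.45
take A (16 @ 248); take C (30 @ 211); take 14/24 of B → 52.50. Capacity used 60/60.
2 item(s) taken whole; one partial (take 14/24 of B).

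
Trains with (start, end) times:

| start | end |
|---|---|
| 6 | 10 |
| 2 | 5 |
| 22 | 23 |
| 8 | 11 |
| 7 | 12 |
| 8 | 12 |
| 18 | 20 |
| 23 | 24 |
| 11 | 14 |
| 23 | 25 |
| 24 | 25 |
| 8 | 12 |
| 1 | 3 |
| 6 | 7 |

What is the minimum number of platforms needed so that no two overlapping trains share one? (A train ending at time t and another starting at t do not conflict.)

The answer is the maximum number of intervals overlapping at any instant.
starts: [1, 2, 6, 6, 7, 8, 8, 8, 11, 18, 22, 23, 23, 24]
ends:   [3, 5, 7, 10, 11, 12, 12, 12, 14, 20, 23, 24, 25, 25]
s1→1 s2→2 e3→1 e5→0 s6→1 s6→2 e7→1 s7→2 s8→3 s8→4 s8→5  — peak 5.

5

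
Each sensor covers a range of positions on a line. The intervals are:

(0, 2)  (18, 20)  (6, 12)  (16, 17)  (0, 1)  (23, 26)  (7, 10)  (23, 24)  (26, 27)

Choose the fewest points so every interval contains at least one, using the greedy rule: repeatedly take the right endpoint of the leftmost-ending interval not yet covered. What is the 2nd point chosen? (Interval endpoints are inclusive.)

Process intervals by earliest right end; each time one isn't hit yet, stab at its right endpoint.
Sorted: [0,1] [0,2] [7,10] [6,12] [16,17] [18,20] [23,24] [23,26] [26,27]
{[0,1],[0,2]} hit by 1; {[7,10],[6,12]} hit by 10; {[16,17]} hit by 17; {[18,20]} hit by 20; {[23,24],[23,26]} hit by 24; {[26,27]} hit by 27.
Points: 1, 10, 17, 20, 24, 27 (6 total).

10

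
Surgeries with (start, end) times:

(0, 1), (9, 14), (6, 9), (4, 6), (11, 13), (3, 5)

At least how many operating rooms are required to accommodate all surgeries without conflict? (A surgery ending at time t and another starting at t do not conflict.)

Count concurrent intervals with a sweep; the peak is the room count.
starts: [0, 3, 4, 6, 9, 11]
ends:   [1, 5, 6, 9, 13, 14]
s0→1 e1→0 s3→1 s4→2  — peak 2.

2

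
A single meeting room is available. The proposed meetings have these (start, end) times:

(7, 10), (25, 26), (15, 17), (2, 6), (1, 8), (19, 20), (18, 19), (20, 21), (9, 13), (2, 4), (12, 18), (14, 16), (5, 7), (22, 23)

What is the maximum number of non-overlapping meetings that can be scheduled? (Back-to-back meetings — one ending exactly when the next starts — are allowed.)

9

Sorted by end: (2,4)  (2,6)  (5,7)  (1,8)  (7,10)  (9,13)  (14,16)  (15,17)  (12,18)  (18,19)  (19,20)  (20,21)  (22,23)  (25,26)
take (2,4); take (5,7); skip (1,8); take (7,10); skip (9,13); take (14,16); take (18,19); take (19,20); take (20,21); take (22,23); take (25,26).
Selected 9 meetings.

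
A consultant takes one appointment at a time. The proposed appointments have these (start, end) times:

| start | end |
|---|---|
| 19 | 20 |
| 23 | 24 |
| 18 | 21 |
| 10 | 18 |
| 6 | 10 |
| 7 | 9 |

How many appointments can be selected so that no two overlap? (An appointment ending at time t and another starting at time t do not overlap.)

4

Greedy by earliest finish: after sorting by end time, pick each interval compatible with the last pick.
Sorted by end: (7,9)  (6,10)  (10,18)  (19,20)  (18,21)  (23,24)
take (7,9); skip (6,10); take (10,18); take (19,20); take (23,24).
Selected 4 appointments.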